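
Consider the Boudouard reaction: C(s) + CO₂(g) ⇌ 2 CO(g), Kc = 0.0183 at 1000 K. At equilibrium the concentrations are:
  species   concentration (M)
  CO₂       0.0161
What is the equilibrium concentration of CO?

(C is a pure solid — omitted from Kc.)
At equilibrium, Kc = [CO]² / [CO₂] = 0.0183.
([CO])² / (0.0161) = 0.0183
[CO]² = 2.95×10⁻⁴ ⇒ [CO] = 0.0172 M

[CO] = 0.0172 M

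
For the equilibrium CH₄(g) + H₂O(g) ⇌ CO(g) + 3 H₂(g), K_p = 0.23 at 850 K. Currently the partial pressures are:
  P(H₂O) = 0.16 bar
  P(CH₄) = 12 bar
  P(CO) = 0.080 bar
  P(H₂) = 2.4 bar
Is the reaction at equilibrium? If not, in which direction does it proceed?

Q_p = P(CO)·P(H₂)³ / (P(CH₄)·P(H₂O)) = (0.080)·(2.4)³ / ((12)·(0.16)) = 0.58
Q_p = 0.58 > K_p = 0.23, so the reverse reaction proceeds.

toward reactants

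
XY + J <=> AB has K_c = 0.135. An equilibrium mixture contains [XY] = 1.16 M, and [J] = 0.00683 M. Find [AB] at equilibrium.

At equilibrium, K_c = [AB] / ([XY]·[J]) = 0.135.
([AB]) / ((1.16)·(0.00683)) = 0.135
[AB] = 0.00107 M

[AB] = 0.00107 M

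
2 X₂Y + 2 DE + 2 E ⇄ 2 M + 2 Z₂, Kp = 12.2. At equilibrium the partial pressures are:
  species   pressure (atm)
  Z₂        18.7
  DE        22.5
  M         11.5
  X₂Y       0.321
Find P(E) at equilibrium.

P(E) = 8.52 atm

At equilibrium, Kp = P(M)²·P(Z₂)² / (P(X₂Y)²·P(DE)²·P(E)²) = 12.2.
(11.5)²·(18.7)² / ((0.321)²·(22.5)²·(P(E))²) = 12.2
P(E)² = 72.7 ⇒ P(E) = 8.52 atm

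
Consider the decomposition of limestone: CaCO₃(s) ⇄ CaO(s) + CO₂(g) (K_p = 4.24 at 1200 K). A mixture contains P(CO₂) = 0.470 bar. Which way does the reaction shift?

in the forward direction

(CaCO₃, CaO are pure solids — omitted from Q_p.)
Q_p = P(CO₂) = 0.470
Q_p = 0.470 < K_p = 4.24, so the forward reaction proceeds.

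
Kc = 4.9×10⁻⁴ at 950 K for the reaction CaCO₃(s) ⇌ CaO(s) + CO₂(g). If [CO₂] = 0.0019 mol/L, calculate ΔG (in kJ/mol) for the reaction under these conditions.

(CaCO₃, CaO are pure solids — omitted from Qc.)
Qc = [CO₂] = 0.00190
ΔG = RT ln(Qc/Kc) = (8.314 J mol⁻¹ K⁻¹)(950 K) × ln(0.00190/4.9×10⁻⁴)
   = (7.898 kJ/mol)(1.355) = 10.7 kJ/mol
ΔG > 0, so the forward reaction is non-spontaneous (proceeds in reverse).

ΔG = 10.7 kJ/mol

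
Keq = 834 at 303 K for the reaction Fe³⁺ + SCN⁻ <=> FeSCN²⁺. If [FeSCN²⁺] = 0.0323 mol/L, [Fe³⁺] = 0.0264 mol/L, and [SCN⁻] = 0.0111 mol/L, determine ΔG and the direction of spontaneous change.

Q = [FeSCN²⁺] / ([Fe³⁺]·[SCN⁻]) = (0.0323) / ((0.0264)·(0.0111)) = 110
ΔG = RT ln(Q/Keq) = (8.314 J mol⁻¹ K⁻¹)(303 K) × ln(110/834)
   = (2.519 kJ/mol)(-2.026) = -5.10 kJ/mol
ΔG < 0, so the forward reaction is spontaneous (proceeds forward).

ΔG = -5.10 kJ/mol; the forward reaction is spontaneous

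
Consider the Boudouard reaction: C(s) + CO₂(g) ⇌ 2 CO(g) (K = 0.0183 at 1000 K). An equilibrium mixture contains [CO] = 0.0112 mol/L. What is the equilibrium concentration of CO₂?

[CO₂] = 0.00685 mol/L

(C is a pure solid — omitted from K.)
At equilibrium, K = [CO]² / [CO₂] = 0.0183.
(0.0112)² / ([CO₂]) = 0.0183
[CO₂] = 0.00685 mol/L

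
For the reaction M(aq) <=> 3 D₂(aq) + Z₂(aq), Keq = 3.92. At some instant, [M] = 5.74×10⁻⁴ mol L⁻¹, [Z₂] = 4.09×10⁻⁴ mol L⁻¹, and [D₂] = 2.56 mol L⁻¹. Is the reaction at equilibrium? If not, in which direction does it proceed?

Q = [D₂]³·[Z₂] / [M] = (2.56)³·(4.09×10⁻⁴) / (5.74×10⁻⁴) = 12.0
Q = 12.0 > Keq = 3.92, so the reverse reaction proceeds.

toward reactants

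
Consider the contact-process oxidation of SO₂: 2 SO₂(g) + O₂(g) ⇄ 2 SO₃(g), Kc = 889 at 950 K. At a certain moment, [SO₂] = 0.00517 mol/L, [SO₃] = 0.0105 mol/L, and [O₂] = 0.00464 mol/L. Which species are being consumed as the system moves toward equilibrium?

none (at equilibrium)

Qc = [SO₃]² / ([SO₂]²·[O₂]) = (0.0105)² / ((0.00517)²·(0.00464)) = 889
Qc = 889 = Kc; the system is at equilibrium.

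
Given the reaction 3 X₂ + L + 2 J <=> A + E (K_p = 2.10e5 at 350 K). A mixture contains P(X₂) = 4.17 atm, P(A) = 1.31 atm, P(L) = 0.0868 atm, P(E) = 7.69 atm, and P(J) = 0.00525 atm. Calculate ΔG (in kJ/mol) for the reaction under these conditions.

ΔG = -3.74 kJ/mol

Q_p = P(A)·P(E) / (P(X₂)³·P(L)·P(J)²) = (1.31)·(7.69) / ((4.17)³·(0.0868)·(0.00525)²) = 58100
ΔG = RT ln(Q_p/K_p) = (8.314 J mol⁻¹ K⁻¹)(350 K) × ln(58100/2.10e5)
   = (2.910 kJ/mol)(-1.285) = -3.74 kJ/mol
ΔG < 0, so the forward reaction is spontaneous (proceeds forward).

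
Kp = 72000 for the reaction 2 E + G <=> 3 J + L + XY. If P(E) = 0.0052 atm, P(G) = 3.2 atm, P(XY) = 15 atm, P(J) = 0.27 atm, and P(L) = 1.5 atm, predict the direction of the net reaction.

Qp = P(J)³·P(L)·P(XY) / (P(E)²·P(G)) = (0.27)³·(1.5)·(15) / ((0.0052)²·(3.2)) = 5100
Qp = 5100 < Kp = 72000, so the forward reaction proceeds.

forward (toward products)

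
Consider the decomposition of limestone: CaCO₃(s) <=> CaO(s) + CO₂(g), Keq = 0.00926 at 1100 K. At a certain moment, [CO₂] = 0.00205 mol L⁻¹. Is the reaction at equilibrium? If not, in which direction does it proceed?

(CaCO₃, CaO are pure solids — omitted from Q.)
Q = [CO₂] = 0.00205
Q = 0.00205 < Keq = 0.00926, so the forward reaction proceeds.

to the right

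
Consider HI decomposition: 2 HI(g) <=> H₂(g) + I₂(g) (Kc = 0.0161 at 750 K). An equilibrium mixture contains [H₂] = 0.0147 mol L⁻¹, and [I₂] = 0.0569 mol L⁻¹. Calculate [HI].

At equilibrium, Kc = [H₂]·[I₂] / [HI]² = 0.0161.
(0.0147)·(0.0569) / ([HI])² = 0.0161
[HI]² = 0.0520 ⇒ [HI] = 0.228 mol L⁻¹

[HI] = 0.228 mol L⁻¹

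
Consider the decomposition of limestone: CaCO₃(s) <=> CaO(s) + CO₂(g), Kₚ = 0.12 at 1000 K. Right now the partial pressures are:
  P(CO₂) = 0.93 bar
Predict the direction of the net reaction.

(CaCO₃, CaO are pure solids — omitted from Qₚ.)
Qₚ = P(CO₂) = 0.93
Qₚ = 0.93 > Kₚ = 0.12, so the reverse reaction proceeds.

to the left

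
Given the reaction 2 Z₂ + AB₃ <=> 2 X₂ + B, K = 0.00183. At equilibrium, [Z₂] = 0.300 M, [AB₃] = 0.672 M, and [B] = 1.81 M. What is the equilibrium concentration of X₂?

[X₂] = 0.00782 M

At equilibrium, K = [X₂]²·[B] / ([Z₂]²·[AB₃]) = 0.00183.
([X₂])²·(1.81) / ((0.300)²·(0.672)) = 0.00183
[X₂]² = 6.11×10⁻⁵ ⇒ [X₂] = 0.00782 M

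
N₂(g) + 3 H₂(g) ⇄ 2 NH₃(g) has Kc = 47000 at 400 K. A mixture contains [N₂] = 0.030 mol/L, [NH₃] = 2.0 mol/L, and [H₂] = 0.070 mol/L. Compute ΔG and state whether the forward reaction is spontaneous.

Qc = [NH₃]² / ([N₂]·[H₂]³) = (2.0)² / ((0.030)·(0.070)³) = 3.89×10⁵
ΔG = RT ln(Qc/Kc) = (8.314 J mol⁻¹ K⁻¹)(400 K) × ln(3.89×10⁵/47000)
   = (3.326 kJ/mol)(2.113) = 7.03 kJ/mol
ΔG > 0, so the forward reaction is non-spontaneous (proceeds in reverse).

ΔG = 7.03 kJ/mol; the forward reaction is non-spontaneous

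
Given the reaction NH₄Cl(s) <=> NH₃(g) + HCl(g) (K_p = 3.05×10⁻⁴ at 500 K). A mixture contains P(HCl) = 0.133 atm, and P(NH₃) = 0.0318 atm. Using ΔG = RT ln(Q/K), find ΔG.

ΔG = 10.9 kJ/mol

(NH₄Cl is a pure solid — omitted from Q_p.)
Q_p = P(NH₃)·P(HCl) = (0.0318)·(0.133) = 0.00423
ΔG = RT ln(Q_p/K_p) = (8.314 J mol⁻¹ K⁻¹)(500 K) × ln(0.00423/3.05×10⁻⁴)
   = (4.157 kJ/mol)(2.630) = 10.9 kJ/mol
ΔG > 0, so the forward reaction is non-spontaneous (proceeds in reverse).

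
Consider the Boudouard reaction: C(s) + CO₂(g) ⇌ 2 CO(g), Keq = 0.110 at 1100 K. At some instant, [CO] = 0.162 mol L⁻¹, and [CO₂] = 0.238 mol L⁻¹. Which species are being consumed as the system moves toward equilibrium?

none (at equilibrium)

(C is a pure solid — omitted from Q.)
Q = [CO]² / [CO₂] = (0.162)² / (0.238) = 0.110
Q = 0.110 = Keq; the system is at equilibrium.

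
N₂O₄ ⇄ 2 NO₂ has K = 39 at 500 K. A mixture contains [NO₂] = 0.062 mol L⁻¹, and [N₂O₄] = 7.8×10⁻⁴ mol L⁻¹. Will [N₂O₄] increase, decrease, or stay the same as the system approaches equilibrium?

Q = [NO₂]² / [N₂O₄] = (0.062)² / (7.8×10⁻⁴) = 4.9
Q = 4.9 < K = 39: net forward reaction.
N₂O₄ is a reactant, so it decreases.

decrease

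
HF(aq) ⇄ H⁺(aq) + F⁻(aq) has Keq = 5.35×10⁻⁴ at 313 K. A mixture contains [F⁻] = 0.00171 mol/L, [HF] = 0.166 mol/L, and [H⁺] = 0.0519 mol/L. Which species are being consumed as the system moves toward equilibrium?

none (at equilibrium)

Q = [H⁺]·[F⁻] / [HF] = (0.0519)·(0.00171) / (0.166) = 5.35×10⁻⁴
Q = 5.35×10⁻⁴ = Keq; the system is at equilibrium.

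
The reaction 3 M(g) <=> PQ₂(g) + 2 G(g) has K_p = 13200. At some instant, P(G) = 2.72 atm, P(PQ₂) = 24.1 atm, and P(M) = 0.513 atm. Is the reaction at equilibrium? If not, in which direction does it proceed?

Q_p = P(PQ₂)·P(G)² / P(M)³ = (24.1)·(2.72)² / (0.513)³ = 1320
Q_p = 1320 < K_p = 13200, so the forward reaction proceeds.

to the right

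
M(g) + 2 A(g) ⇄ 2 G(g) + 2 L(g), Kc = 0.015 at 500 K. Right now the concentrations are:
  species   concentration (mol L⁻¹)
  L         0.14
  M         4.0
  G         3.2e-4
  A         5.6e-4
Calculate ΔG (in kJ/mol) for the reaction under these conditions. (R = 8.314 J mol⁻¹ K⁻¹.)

ΔG = -9.30 kJ/mol

Qc = [G]²·[L]² / ([M]·[A]²) = (3.2e-4)²·(0.14)² / ((4.0)·(5.6e-4)²) = 0.00160
ΔG = RT ln(Qc/Kc) = (8.314 J mol⁻¹ K⁻¹)(500 K) × ln(0.00160/0.015)
   = (4.157 kJ/mol)(-2.238) = -9.30 kJ/mol
ΔG < 0, so the forward reaction is spontaneous (proceeds forward).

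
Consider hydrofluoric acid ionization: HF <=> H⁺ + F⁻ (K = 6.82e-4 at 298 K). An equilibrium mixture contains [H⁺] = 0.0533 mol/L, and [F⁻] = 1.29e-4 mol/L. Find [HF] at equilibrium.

[HF] = 0.0101 mol/L

At equilibrium, K = [H⁺]·[F⁻] / [HF] = 6.82e-4.
(0.0533)·(1.29e-4) / ([HF]) = 6.82e-4
[HF] = 0.0101 mol/L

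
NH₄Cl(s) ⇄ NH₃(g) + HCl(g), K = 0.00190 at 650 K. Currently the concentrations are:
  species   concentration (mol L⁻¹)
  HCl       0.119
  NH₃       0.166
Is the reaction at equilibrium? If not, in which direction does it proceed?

(NH₄Cl is a pure solid — omitted from Q.)
Q = [NH₃]·[HCl] = (0.166)·(0.119) = 0.0198
Q = 0.0198 > K = 0.00190, so the reverse reaction proceeds.

toward reactants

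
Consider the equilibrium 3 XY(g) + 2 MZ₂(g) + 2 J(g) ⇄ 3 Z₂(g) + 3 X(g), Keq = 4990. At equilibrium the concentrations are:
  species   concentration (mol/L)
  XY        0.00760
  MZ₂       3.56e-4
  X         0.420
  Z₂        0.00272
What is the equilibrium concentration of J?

At equilibrium, Keq = [Z₂]³·[X]³ / ([XY]³·[MZ₂]²·[J]²) = 4990.
(0.00272)³·(0.420)³ / ((0.00760)³·(3.56e-4)²·([J])²) = 4990
[J]² = 5.37 ⇒ [J] = 2.32 mol/L

[J] = 2.32 mol/L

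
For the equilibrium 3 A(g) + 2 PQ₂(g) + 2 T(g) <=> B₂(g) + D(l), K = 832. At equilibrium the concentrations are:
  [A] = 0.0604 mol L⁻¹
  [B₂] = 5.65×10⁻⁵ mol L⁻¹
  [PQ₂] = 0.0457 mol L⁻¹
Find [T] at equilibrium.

(D is a pure liquid — omitted from K.)
At equilibrium, K = [B₂] / ([A]³·[PQ₂]²·[T]²) = 832.
(5.65×10⁻⁵) / ((0.0604)³·(0.0457)²·([T])²) = 832
[T]² = 0.148 ⇒ [T] = 0.384 mol L⁻¹

[T] = 0.384 mol L⁻¹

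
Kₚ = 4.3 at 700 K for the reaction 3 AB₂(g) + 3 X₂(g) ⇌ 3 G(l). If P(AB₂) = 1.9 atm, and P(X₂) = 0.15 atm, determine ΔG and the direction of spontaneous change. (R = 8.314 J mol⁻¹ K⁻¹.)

(G is a pure liquid — omitted from Qₚ.)
Qₚ = 1 / (P(AB₂)³·P(X₂)³) = 1 / ((1.9)³·(0.15)³) = 43.2
ΔG = RT ln(Qₚ/Kₚ) = (8.314 J mol⁻¹ K⁻¹)(700 K) × ln(43.2/4.3)
   = (5.820 kJ/mol)(2.307) = 13.4 kJ/mol
ΔG > 0, so the forward reaction is non-spontaneous (proceeds in reverse).

ΔG = 13.4 kJ/mol; the forward reaction is non-spontaneous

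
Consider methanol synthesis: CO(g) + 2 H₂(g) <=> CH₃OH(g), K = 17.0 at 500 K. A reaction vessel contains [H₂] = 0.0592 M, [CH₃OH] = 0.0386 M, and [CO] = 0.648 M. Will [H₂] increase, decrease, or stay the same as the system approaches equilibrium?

stay the same

Q = [CH₃OH] / ([CO]·[H₂]²) = (0.0386) / ((0.648)·(0.0592)²) = 17.0
Q = 17.0 = K; the system is at equilibrium.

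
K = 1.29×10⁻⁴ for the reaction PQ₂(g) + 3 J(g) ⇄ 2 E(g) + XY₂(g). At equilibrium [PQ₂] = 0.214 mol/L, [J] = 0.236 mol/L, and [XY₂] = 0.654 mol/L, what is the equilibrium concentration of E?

At equilibrium, K = [E]²·[XY₂] / ([PQ₂]·[J]³) = 1.29×10⁻⁴.
([E])²·(0.654) / ((0.214)·(0.236)³) = 1.29×10⁻⁴
[E]² = 5.55×10⁻⁷ ⇒ [E] = 7.45×10⁻⁴ mol/L

[E] = 7.45×10⁻⁴ mol/L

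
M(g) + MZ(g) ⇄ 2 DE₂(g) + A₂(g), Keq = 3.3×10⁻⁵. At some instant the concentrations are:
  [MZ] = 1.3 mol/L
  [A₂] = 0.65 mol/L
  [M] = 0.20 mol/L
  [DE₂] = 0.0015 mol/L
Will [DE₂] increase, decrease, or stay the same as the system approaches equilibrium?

increase

Q = [DE₂]²·[A₂] / ([M]·[MZ]) = (0.0015)²·(0.65) / ((0.20)·(1.3)) = 5.6×10⁻⁶
Q = 5.6×10⁻⁶ < Keq = 3.3×10⁻⁵: net forward reaction.
DE₂ is a product, so it increases.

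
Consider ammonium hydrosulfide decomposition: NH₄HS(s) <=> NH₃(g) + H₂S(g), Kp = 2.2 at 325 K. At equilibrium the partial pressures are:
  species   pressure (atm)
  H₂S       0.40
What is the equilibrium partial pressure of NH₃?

P(NH₃) = 5.5 atm

(NH₄HS is a pure solid — omitted from Kp.)
At equilibrium, Kp = P(NH₃)·P(H₂S) = 2.2.
(P(NH₃))·(0.40) = 2.2
P(NH₃) = 5.50 = 5.5 atm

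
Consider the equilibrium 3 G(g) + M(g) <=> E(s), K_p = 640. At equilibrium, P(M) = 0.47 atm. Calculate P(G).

(E is a pure solid — omitted from K_p.)
At equilibrium, K_p = 1 / (P(G)³·P(M)) = 640.
1 / ((P(G))³·(0.47)) = 640
P(G)³ = 0.00332 ⇒ P(G) = 0.15 atm

P(G) = 0.15 atm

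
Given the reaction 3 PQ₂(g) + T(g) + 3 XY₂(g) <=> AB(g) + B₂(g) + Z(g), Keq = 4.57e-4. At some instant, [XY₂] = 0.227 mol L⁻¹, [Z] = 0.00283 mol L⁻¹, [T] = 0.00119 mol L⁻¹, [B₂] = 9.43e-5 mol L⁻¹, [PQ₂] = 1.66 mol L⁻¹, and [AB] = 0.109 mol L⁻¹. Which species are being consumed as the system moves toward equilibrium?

Q = [AB]·[B₂]·[Z] / ([PQ₂]³·[T]·[XY₂]³) = (0.109)·(9.43e-5)·(0.00283) / ((1.66)³·(0.00119)·(0.227)³) = 4.57e-4
Q = 4.57e-4 = Keq; the system is at equilibrium.

none (at equilibrium)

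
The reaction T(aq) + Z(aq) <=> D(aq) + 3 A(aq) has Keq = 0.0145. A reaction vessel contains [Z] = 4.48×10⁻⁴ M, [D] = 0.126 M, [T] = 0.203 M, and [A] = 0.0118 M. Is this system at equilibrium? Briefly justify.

no; Q < K, reaction proceeds forward

Q = [D]·[A]³ / ([T]·[Z]) = (0.126)·(0.0118)³ / ((0.203)·(4.48×10⁻⁴)) = 0.00228
Q = 0.00228 < Keq = 0.0145: net forward reaction.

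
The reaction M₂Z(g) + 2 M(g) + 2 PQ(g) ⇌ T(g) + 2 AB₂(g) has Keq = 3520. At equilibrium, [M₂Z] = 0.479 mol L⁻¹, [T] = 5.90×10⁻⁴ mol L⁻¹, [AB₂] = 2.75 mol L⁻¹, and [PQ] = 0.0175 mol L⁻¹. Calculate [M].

[M] = 0.0930 mol L⁻¹

At equilibrium, Keq = [T]·[AB₂]² / ([M₂Z]·[M]²·[PQ]²) = 3520.
(5.90×10⁻⁴)·(2.75)² / ((0.479)·([M])²·(0.0175)²) = 3520
[M]² = 0.00864 ⇒ [M] = 0.0930 mol L⁻¹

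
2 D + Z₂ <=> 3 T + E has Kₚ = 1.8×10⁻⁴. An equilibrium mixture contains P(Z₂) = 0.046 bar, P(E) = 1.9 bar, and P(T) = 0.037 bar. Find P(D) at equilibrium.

At equilibrium, Kₚ = P(T)³·P(E) / (P(D)²·P(Z₂)) = 1.8×10⁻⁴.
(0.037)³·(1.9) / ((P(D))²·(0.046)) = 1.8×10⁻⁴
P(D)² = 11.6 ⇒ P(D) = 3.4 bar

P(D) = 3.4 bar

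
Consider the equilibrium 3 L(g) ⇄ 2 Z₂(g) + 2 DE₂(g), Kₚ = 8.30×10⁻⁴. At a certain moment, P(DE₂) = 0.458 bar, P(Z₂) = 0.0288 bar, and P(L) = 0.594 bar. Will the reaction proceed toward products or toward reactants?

Qₚ = P(Z₂)²·P(DE₂)² / P(L)³ = (0.0288)²·(0.458)² / (0.594)³ = 8.30×10⁻⁴
Qₚ = 8.30×10⁻⁴ = Kₚ, so the system is already at equilibrium.

at equilibrium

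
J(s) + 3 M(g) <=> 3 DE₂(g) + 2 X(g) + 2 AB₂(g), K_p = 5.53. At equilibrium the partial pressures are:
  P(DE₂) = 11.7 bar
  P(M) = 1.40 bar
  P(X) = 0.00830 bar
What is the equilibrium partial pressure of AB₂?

P(AB₂) = 11.7 bar

(J is a pure solid — omitted from K_p.)
At equilibrium, K_p = P(DE₂)³·P(X)²·P(AB₂)² / P(M)³ = 5.53.
(11.7)³·(0.00830)²·(P(AB₂))² / (1.40)³ = 5.53
P(AB₂)² = 138 ⇒ P(AB₂) = 11.7 bar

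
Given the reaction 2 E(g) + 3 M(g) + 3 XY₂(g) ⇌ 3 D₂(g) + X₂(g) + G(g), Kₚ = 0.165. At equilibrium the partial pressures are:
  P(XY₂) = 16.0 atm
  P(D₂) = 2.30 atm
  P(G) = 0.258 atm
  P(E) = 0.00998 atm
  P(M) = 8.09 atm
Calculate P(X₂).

At equilibrium, Kₚ = P(D₂)³·P(X₂)·P(G) / (P(E)²·P(M)³·P(XY₂)³) = 0.165.
(2.30)³·(P(X₂))·(0.258) / ((0.00998)²·(8.09)³·(16.0)³) = 0.165
P(X₂) = 11.4 atm

P(X₂) = 11.4 atm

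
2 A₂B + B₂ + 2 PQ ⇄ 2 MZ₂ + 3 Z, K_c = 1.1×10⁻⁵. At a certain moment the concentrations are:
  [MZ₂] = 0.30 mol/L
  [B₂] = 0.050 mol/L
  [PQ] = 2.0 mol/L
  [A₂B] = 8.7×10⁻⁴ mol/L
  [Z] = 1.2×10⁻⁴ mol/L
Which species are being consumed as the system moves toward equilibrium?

A₂B, B₂, PQ (reactants)

Q_c = [MZ₂]²·[Z]³ / ([A₂B]²·[B₂]·[PQ]²) = (0.30)²·(1.2×10⁻⁴)³ / ((8.7×10⁻⁴)²·(0.050)·(2.0)²) = 1.0×10⁻⁶
Q_c = 1.0×10⁻⁶ < K_c = 1.1×10⁻⁵: net forward reaction.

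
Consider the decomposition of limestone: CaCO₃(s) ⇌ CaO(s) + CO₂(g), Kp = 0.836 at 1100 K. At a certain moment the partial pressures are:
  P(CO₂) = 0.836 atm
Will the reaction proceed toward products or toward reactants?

(CaCO₃, CaO are pure solids — omitted from Qp.)
Qp = P(CO₂) = 0.836
Qp = 0.836 = Kp, so the system is already at equilibrium.

no net change (already at equilibrium)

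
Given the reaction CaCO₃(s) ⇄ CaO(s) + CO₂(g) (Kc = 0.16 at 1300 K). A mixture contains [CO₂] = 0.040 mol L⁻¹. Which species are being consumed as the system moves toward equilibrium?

(CaCO₃, CaO are pure solids — omitted from Qc.)
Qc = [CO₂] = 0.040
Qc = 0.040 < Kc = 0.16: net forward reaction.

CaCO₃ (reactants)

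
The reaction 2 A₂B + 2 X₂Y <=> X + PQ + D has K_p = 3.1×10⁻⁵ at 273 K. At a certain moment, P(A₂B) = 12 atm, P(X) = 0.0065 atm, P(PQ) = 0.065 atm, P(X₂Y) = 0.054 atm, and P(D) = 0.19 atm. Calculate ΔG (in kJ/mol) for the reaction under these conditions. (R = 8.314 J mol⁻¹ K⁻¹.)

ΔG = 4.13 kJ/mol

Q_p = P(X)·P(PQ)·P(D) / (P(A₂B)²·P(X₂Y)²) = (0.0065)·(0.065)·(0.19) / ((12)²·(0.054)²) = 1.91×10⁻⁴
ΔG = RT ln(Q_p/K_p) = (8.314 J mol⁻¹ K⁻¹)(273 K) × ln(1.91×10⁻⁴/3.1×10⁻⁵)
   = (2.270 kJ/mol)(1.818) = 4.13 kJ/mol
ΔG > 0, so the forward reaction is non-spontaneous (proceeds in reverse).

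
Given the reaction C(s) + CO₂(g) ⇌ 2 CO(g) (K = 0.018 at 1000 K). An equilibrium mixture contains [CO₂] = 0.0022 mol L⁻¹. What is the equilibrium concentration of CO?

(C is a pure solid — omitted from K.)
At equilibrium, K = [CO]² / [CO₂] = 0.018.
([CO])² / (0.0022) = 0.018
[CO]² = 3.96×10⁻⁵ ⇒ [CO] = 0.0063 mol L⁻¹

[CO] = 0.0063 mol L⁻¹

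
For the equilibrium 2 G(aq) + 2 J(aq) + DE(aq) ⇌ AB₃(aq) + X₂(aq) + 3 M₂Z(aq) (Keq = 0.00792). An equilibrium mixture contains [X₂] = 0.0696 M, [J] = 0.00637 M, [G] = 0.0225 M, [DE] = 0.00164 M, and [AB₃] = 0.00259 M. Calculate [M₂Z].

[M₂Z] = 0.00114 M

At equilibrium, Keq = [AB₃]·[X₂]·[M₂Z]³ / ([G]²·[J]²·[DE]) = 0.00792.
(0.00259)·(0.0696)·([M₂Z])³ / ((0.0225)²·(0.00637)²·(0.00164)) = 0.00792
[M₂Z]³ = 1.48×10⁻⁹ ⇒ [M₂Z] = 0.00114 M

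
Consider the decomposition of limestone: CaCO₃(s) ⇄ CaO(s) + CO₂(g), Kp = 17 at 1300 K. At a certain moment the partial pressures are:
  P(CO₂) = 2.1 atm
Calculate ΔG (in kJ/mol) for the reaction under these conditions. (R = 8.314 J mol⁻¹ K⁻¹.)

(CaCO₃, CaO are pure solids — omitted from Qp.)
Qp = P(CO₂) = 2.10
ΔG = RT ln(Qp/Kp) = (8.314 J mol⁻¹ K⁻¹)(1300 K) × ln(2.10/17)
   = (10.81 kJ/mol)(-2.091) = -22.6 kJ/mol
ΔG < 0, so the forward reaction is spontaneous (proceeds forward).

ΔG = -22.6 kJ/mol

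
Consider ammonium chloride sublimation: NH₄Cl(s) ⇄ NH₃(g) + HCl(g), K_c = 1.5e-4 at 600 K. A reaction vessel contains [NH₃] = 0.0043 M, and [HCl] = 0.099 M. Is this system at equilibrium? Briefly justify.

(NH₄Cl is a pure solid — omitted from Q_c.)
Q_c = [NH₃]·[HCl] = (0.0043)·(0.099) = 4.3e-4
Q_c = 4.3e-4 > K_c = 1.5e-4: net reverse reaction.

no; Q > K, reaction proceeds in reverse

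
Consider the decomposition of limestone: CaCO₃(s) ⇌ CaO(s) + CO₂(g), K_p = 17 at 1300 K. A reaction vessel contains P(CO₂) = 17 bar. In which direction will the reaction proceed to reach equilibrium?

no net change (already at equilibrium)

(CaCO₃, CaO are pure solids — omitted from Q_p.)
Q_p = P(CO₂) = 17
Q_p = 17 = K_p, so the system is already at equilibrium.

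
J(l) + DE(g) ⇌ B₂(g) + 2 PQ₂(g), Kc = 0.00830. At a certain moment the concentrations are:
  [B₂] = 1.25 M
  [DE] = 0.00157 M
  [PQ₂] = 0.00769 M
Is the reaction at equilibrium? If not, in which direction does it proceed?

(J is a pure liquid — omitted from Qc.)
Qc = [B₂]·[PQ₂]² / [DE] = (1.25)·(0.00769)² / (0.00157) = 0.0471
Qc = 0.0471 > Kc = 0.00830, so the reverse reaction proceeds.

in the reverse direction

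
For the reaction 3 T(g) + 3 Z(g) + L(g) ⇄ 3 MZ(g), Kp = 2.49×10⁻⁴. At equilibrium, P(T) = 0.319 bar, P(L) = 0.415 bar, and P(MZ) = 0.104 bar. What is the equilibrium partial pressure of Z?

P(Z) = 6.95 bar

At equilibrium, Kp = P(MZ)³ / (P(T)³·P(Z)³·P(L)) = 2.49×10⁻⁴.
(0.104)³ / ((0.319)³·(P(Z))³·(0.415)) = 2.49×10⁻⁴
P(Z)³ = 335 ⇒ P(Z) = 6.95 bar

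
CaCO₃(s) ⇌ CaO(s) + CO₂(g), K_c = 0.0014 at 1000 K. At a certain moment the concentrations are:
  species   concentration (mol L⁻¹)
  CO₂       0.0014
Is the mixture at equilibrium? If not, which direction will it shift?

(CaCO₃, CaO are pure solids — omitted from Q_c.)
Q_c = [CO₂] = 0.0014
Q_c = 0.0014 = K_c; the system is at equilibrium.

yes, at equilibrium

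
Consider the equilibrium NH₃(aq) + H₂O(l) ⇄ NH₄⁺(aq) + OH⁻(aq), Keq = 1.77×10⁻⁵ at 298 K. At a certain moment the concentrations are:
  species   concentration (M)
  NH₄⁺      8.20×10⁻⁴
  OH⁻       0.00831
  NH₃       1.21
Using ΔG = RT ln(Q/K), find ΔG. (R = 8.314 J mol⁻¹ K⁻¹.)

(H₂O is a pure liquid — omitted from Q.)
Q = [NH₄⁺]·[OH⁻] / [NH₃] = (8.20×10⁻⁴)·(0.00831) / (1.21) = 5.63×10⁻⁶
ΔG = RT ln(Q/Keq) = (8.314 J mol⁻¹ K⁻¹)(298 K) × ln(5.63×10⁻⁶/1.77×10⁻⁵)
   = (2.478 kJ/mol)(-1.145) = -2.84 kJ/mol
ΔG < 0, so the forward reaction is spontaneous (proceeds forward).

ΔG = -2.84 kJ/mol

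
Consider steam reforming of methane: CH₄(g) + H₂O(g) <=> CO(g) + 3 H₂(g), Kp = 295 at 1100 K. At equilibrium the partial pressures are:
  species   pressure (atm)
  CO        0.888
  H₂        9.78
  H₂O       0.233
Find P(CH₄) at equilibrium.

P(CH₄) = 12.1 atm

At equilibrium, Kp = P(CO)·P(H₂)³ / (P(CH₄)·P(H₂O)) = 295.
(0.888)·(9.78)³ / ((P(CH₄))·(0.233)) = 295
P(CH₄) = 12.1 atm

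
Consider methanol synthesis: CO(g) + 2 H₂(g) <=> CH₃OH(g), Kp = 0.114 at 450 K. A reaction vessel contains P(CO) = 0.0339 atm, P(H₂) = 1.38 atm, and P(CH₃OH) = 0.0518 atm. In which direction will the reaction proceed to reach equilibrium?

to the left

Qp = P(CH₃OH) / (P(CO)·P(H₂)²) = (0.0518) / ((0.0339)·(1.38)²) = 0.802
Qp = 0.802 > Kp = 0.114, so the reverse reaction proceeds.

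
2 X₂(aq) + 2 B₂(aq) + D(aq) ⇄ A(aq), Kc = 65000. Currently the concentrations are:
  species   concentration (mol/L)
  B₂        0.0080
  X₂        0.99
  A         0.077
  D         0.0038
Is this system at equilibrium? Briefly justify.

Qc = [A] / ([X₂]²·[B₂]²·[D]) = (0.077) / ((0.99)²·(0.0080)²·(0.0038)) = 3.2×10⁵
Qc = 3.2×10⁵ > Kc = 65000: net reverse reaction.

no; Q > K, reaction proceeds in reverse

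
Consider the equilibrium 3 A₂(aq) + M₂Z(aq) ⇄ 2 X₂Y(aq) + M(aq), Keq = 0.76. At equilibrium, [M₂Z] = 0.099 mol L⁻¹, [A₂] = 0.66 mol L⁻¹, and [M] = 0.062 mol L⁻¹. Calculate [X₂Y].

At equilibrium, Keq = [X₂Y]²·[M] / ([A₂]³·[M₂Z]) = 0.76.
([X₂Y])²·(0.062) / ((0.66)³·(0.099)) = 0.76
[X₂Y]² = 0.349 ⇒ [X₂Y] = 0.59 mol L⁻¹

[X₂Y] = 0.59 mol L⁻¹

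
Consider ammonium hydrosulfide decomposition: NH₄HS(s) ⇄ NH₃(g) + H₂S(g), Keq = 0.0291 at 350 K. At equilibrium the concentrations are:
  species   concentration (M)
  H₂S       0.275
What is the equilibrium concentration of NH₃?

(NH₄HS is a pure solid — omitted from Keq.)
At equilibrium, Keq = [NH₃]·[H₂S] = 0.0291.
([NH₃])·(0.275) = 0.0291
[NH₃] = 0.106 M

[NH₃] = 0.106 M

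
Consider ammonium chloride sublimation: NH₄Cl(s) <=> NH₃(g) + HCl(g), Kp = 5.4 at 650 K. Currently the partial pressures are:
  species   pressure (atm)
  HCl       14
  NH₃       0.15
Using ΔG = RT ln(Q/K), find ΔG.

ΔG = -5.10 kJ/mol

(NH₄Cl is a pure solid — omitted from Qp.)
Qp = P(NH₃)·P(HCl) = (0.15)·(14) = 2.10
ΔG = RT ln(Qp/Kp) = (8.314 J mol⁻¹ K⁻¹)(650 K) × ln(2.10/5.4)
   = (5.404 kJ/mol)(-0.9445) = -5.10 kJ/mol
ΔG < 0, so the forward reaction is spontaneous (proceeds forward).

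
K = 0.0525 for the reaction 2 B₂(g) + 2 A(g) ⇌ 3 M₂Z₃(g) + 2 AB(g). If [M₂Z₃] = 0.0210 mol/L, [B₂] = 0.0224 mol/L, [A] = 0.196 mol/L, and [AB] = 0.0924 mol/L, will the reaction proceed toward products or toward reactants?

Q = [M₂Z₃]³·[AB]² / ([B₂]²·[A]²) = (0.0210)³·(0.0924)² / ((0.0224)²·(0.196)²) = 0.00410
Q = 0.00410 < K = 0.0525, so the forward reaction proceeds.

in the forward direction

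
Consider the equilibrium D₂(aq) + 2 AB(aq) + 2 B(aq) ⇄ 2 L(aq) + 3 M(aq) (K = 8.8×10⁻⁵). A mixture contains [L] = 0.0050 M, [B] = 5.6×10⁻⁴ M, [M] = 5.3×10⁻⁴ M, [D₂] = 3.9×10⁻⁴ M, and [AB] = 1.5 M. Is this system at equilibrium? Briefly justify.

Q = [L]²·[M]³ / ([D₂]·[AB]²·[B]²) = (0.0050)²·(5.3×10⁻⁴)³ / ((3.9×10⁻⁴)·(1.5)²·(5.6×10⁻⁴)²) = 1.4×10⁻⁵
Q = 1.4×10⁻⁵ < K = 8.8×10⁻⁵: net forward reaction.

no; Q < K, reaction proceeds forward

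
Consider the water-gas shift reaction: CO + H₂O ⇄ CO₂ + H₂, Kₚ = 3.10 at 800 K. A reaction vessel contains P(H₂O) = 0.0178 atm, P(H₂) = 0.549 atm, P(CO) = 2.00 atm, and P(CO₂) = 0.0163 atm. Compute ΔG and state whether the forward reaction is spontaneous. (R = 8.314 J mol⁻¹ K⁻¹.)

Qₚ = P(CO₂)·P(H₂) / (P(CO)·P(H₂O)) = (0.0163)·(0.549) / ((2.00)·(0.0178)) = 0.251
ΔG = RT ln(Qₚ/Kₚ) = (8.314 J mol⁻¹ K⁻¹)(800 K) × ln(0.251/3.10)
   = (6.651 kJ/mol)(-2.514) = -16.7 kJ/mol
ΔG < 0, so the forward reaction is spontaneous (proceeds forward).

ΔG = -16.7 kJ/mol; the forward reaction is spontaneous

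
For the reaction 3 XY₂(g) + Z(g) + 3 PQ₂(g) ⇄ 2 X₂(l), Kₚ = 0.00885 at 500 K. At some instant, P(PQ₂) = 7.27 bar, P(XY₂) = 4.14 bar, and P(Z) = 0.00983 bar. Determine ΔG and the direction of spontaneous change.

(X₂ is a pure liquid — omitted from Qₚ.)
Qₚ = 1 / (P(XY₂)³·P(Z)·P(PQ₂)³) = 1 / ((4.14)³·(0.00983)·(7.27)³) = 0.00373
ΔG = RT ln(Qₚ/Kₚ) = (8.314 J mol⁻¹ K⁻¹)(500 K) × ln(0.00373/0.00885)
   = (4.157 kJ/mol)(-0.8640) = -3.59 kJ/mol
ΔG < 0, so the forward reaction is spontaneous (proceeds forward).

ΔG = -3.59 kJ/mol; the forward reaction is spontaneous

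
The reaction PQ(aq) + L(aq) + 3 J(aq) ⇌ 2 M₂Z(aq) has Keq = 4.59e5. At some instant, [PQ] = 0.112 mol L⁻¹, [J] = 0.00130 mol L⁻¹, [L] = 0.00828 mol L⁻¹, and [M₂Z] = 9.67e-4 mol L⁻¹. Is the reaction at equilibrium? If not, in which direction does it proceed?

Q = [M₂Z]² / ([PQ]·[L]·[J]³) = (9.67e-4)² / ((0.112)·(0.00828)·(0.00130)³) = 4.59e5
Q = 4.59e5 = Keq, so the system is already at equilibrium.

neither direction; the system is at equilibrium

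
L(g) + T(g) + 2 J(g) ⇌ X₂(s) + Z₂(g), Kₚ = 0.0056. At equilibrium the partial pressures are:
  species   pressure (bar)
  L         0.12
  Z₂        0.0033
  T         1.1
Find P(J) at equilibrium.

P(J) = 2.1 bar

(X₂ is a pure solid — omitted from Kₚ.)
At equilibrium, Kₚ = P(Z₂) / (P(L)·P(T)·P(J)²) = 0.0056.
(0.0033) / ((0.12)·(1.1)·(P(J))²) = 0.0056
P(J)² = 4.46 ⇒ P(J) = 2.1 bar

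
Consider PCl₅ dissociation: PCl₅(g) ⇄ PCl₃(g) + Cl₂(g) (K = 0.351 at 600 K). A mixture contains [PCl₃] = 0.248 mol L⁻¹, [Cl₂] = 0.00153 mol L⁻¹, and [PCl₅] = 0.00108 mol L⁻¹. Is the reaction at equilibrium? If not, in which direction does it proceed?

Q = [PCl₃]·[Cl₂] / [PCl₅] = (0.248)·(0.00153) / (0.00108) = 0.351
Q = 0.351 = K, so the system is already at equilibrium.

at equilibrium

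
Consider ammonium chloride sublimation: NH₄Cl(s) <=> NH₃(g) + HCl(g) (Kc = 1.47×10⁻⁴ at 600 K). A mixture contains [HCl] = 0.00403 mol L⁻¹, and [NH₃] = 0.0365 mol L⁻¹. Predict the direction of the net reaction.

neither direction; the system is at equilibrium

(NH₄Cl is a pure solid — omitted from Qc.)
Qc = [NH₃]·[HCl] = (0.0365)·(0.00403) = 1.47×10⁻⁴
Qc = 1.47×10⁻⁴ = Kc, so the system is already at equilibrium.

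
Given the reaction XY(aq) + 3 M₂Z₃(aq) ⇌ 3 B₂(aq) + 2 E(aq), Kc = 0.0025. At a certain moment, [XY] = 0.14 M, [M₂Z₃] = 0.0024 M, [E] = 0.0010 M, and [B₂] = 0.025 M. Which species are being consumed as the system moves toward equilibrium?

Qc = [B₂]³·[E]² / ([XY]·[M₂Z₃]³) = (0.025)³·(0.0010)² / ((0.14)·(0.0024)³) = 0.0081
Qc = 0.0081 > Kc = 0.0025: net reverse reaction.

B₂, E (products)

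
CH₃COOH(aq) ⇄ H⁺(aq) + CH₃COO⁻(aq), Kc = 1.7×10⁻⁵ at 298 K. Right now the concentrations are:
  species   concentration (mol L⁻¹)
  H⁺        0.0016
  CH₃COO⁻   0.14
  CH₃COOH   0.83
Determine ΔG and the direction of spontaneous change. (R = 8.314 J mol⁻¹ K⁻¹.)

Qc = [H⁺]·[CH₃COO⁻] / [CH₃COOH] = (0.0016)·(0.14) / (0.83) = 2.70×10⁻⁴
ΔG = RT ln(Qc/Kc) = (8.314 J mol⁻¹ K⁻¹)(298 K) × ln(2.70×10⁻⁴/1.7×10⁻⁵)
   = (2.478 kJ/mol)(2.765) = 6.85 kJ/mol
ΔG > 0, so the forward reaction is non-spontaneous (proceeds in reverse).

ΔG = 6.85 kJ/mol; the forward reaction is non-spontaneous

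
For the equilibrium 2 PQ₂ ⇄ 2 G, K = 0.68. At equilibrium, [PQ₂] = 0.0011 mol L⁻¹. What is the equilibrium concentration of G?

[G] = 9.1×10⁻⁴ mol L⁻¹

At equilibrium, K = [G]² / [PQ₂]² = 0.68.
([G])² / (0.0011)² = 0.68
[G]² = 8.23×10⁻⁷ ⇒ [G] = 9.1×10⁻⁴ mol L⁻¹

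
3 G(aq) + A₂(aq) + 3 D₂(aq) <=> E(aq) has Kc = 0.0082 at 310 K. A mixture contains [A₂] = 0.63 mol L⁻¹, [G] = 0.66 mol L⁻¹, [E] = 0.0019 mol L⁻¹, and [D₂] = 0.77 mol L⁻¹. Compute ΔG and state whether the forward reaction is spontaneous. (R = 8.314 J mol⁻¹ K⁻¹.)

Qc = [E] / ([G]³·[A₂]·[D₂]³) = (0.0019) / ((0.66)³·(0.63)·(0.77)³) = 0.0230
ΔG = RT ln(Qc/Kc) = (8.314 J mol⁻¹ K⁻¹)(310 K) × ln(0.0230/0.0082)
   = (2.577 kJ/mol)(1.031) = 2.66 kJ/mol
ΔG > 0, so the forward reaction is non-spontaneous (proceeds in reverse).

ΔG = 2.66 kJ/mol; the forward reaction is non-spontaneous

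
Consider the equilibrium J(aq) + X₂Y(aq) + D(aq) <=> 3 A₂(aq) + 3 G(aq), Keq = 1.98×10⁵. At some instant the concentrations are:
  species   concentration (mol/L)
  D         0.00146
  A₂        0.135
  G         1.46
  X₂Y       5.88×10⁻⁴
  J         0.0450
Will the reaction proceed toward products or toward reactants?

at equilibrium

Q = [A₂]³·[G]³ / ([J]·[X₂Y]·[D]) = (0.135)³·(1.46)³ / ((0.0450)·(5.88×10⁻⁴)·(0.00146)) = 1.98×10⁵
Q = 1.98×10⁵ = Keq, so the system is already at equilibrium.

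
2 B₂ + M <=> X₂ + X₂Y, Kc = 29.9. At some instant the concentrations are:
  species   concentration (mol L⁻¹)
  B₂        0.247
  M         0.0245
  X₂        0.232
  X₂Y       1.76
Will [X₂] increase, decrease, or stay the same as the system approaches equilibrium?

decrease

Qc = [X₂]·[X₂Y] / ([B₂]²·[M]) = (0.232)·(1.76) / ((0.247)²·(0.0245)) = 273
Qc = 273 > Kc = 29.9: net reverse reaction.
X₂ is a product, so it decreases.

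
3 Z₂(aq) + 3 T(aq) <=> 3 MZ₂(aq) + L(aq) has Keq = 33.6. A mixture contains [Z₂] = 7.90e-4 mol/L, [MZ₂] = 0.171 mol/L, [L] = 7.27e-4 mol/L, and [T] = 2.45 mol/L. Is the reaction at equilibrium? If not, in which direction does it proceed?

in the reverse direction

Q = [MZ₂]³·[L] / ([Z₂]³·[T]³) = (0.171)³·(7.27e-4) / ((7.90e-4)³·(2.45)³) = 501
Q = 501 > Keq = 33.6, so the reverse reaction proceeds.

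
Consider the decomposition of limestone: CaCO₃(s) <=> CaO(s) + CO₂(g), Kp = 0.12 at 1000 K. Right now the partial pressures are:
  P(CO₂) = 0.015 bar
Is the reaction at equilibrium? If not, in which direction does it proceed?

toward products

(CaCO₃, CaO are pure solids — omitted from Qp.)
Qp = P(CO₂) = 0.015
Qp = 0.015 < Kp = 0.12, so the forward reaction proceeds.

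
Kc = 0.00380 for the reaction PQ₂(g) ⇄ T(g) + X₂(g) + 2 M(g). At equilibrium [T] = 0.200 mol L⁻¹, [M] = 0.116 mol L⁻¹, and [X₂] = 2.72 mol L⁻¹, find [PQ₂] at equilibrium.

[PQ₂] = 1.93 mol L⁻¹

At equilibrium, Kc = [T]·[X₂]·[M]² / [PQ₂] = 0.00380.
(0.200)·(2.72)·(0.116)² / ([PQ₂]) = 0.00380
[PQ₂] = 1.93 mol L⁻¹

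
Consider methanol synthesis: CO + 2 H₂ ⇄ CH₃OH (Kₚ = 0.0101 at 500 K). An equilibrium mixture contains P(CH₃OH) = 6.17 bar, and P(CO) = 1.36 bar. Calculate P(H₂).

At equilibrium, Kₚ = P(CH₃OH) / (P(CO)·P(H₂)²) = 0.0101.
(6.17) / ((1.36)·(P(H₂))²) = 0.0101
P(H₂)² = 449 ⇒ P(H₂) = 21.2 bar

P(H₂) = 21.2 bar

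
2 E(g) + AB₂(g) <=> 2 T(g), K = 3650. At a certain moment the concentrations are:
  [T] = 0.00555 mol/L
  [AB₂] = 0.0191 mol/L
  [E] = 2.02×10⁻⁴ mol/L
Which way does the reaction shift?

reverse (toward reactants)

Q = [T]² / ([E]²·[AB₂]) = (0.00555)² / ((2.02×10⁻⁴)²·(0.0191)) = 39500
Q = 39500 > K = 3650, so the reverse reaction proceeds.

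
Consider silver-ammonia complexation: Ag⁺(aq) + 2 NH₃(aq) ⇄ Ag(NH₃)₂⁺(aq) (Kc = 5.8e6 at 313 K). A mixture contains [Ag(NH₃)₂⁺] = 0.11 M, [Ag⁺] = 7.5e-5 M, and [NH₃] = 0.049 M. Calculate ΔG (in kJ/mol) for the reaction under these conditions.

ΔG = -5.86 kJ/mol

Qc = [Ag(NH₃)₂⁺] / ([Ag⁺]·[NH₃]²) = (0.11) / ((7.5e-5)·(0.049)²) = 6.11e5
ΔG = RT ln(Qc/Kc) = (8.314 J mol⁻¹ K⁻¹)(313 K) × ln(6.11e5/5.8e6)
   = (2.602 kJ/mol)(-2.251) = -5.86 kJ/mol
ΔG < 0, so the forward reaction is spontaneous (proceeds forward).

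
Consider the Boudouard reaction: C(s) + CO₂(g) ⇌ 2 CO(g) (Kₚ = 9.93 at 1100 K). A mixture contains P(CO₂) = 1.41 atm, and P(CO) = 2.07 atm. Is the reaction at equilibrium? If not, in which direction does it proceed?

(C is a pure solid — omitted from Qₚ.)
Qₚ = P(CO)² / P(CO₂) = (2.07)² / (1.41) = 3.04
Qₚ = 3.04 < Kₚ = 9.93, so the forward reaction proceeds.

to the right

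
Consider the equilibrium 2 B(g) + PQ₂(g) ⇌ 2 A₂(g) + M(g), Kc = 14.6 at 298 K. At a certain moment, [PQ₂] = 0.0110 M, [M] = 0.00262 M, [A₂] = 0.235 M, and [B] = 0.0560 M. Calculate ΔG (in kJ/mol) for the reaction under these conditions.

Qc = [A₂]²·[M] / ([B]²·[PQ₂]) = (0.235)²·(0.00262) / ((0.0560)²·(0.0110)) = 4.19
ΔG = RT ln(Qc/Kc) = (8.314 J mol⁻¹ K⁻¹)(298 K) × ln(4.19/14.6)
   = (2.478 kJ/mol)(-1.248) = -3.09 kJ/mol
ΔG < 0, so the forward reaction is spontaneous (proceeds forward).

ΔG = -3.09 kJ/mol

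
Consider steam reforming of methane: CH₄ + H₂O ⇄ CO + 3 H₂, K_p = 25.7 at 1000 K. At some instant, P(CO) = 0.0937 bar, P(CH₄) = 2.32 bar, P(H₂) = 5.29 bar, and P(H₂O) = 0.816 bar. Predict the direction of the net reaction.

forward (toward products)

Q_p = P(CO)·P(H₂)³ / (P(CH₄)·P(H₂O)) = (0.0937)·(5.29)³ / ((2.32)·(0.816)) = 7.33
Q_p = 7.33 < K_p = 25.7, so the forward reaction proceeds.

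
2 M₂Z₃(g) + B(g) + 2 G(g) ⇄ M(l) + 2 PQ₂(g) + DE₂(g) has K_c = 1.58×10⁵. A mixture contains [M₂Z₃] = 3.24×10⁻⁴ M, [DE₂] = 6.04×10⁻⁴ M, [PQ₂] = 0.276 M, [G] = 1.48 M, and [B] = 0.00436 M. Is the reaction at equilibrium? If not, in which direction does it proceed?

to the right

(M is a pure liquid — omitted from Q_c.)
Q_c = [PQ₂]²·[DE₂] / ([M₂Z₃]²·[B]·[G]²) = (0.276)²·(6.04×10⁻⁴) / ((3.24×10⁻⁴)²·(0.00436)·(1.48)²) = 45900
Q_c = 45900 < K_c = 1.58×10⁵, so the forward reaction proceeds.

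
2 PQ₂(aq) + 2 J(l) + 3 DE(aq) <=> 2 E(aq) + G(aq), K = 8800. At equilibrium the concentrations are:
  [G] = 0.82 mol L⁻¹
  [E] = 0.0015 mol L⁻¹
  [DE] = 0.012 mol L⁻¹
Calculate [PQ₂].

(J is a pure liquid — omitted from K.)
At equilibrium, K = [E]²·[G] / ([PQ₂]²·[DE]³) = 8800.
(0.0015)²·(0.82) / (([PQ₂])²·(0.012)³) = 8800
[PQ₂]² = 1.21e-4 ⇒ [PQ₂] = 0.011 mol L⁻¹

[PQ₂] = 0.011 mol L⁻¹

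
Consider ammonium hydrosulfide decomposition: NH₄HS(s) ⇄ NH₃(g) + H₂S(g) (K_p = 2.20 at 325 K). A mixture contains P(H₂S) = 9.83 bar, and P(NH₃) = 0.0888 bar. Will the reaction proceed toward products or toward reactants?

(NH₄HS is a pure solid — omitted from Q_p.)
Q_p = P(NH₃)·P(H₂S) = (0.0888)·(9.83) = 0.873
Q_p = 0.873 < K_p = 2.20, so the forward reaction proceeds.

in the forward direction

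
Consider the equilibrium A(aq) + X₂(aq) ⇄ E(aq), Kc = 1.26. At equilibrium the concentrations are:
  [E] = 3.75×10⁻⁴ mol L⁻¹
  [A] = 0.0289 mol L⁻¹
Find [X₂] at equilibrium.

[X₂] = 0.0103 mol L⁻¹

At equilibrium, Kc = [E] / ([A]·[X₂]) = 1.26.
(3.75×10⁻⁴) / ((0.0289)·([X₂])) = 1.26
[X₂] = 0.0103 mol L⁻¹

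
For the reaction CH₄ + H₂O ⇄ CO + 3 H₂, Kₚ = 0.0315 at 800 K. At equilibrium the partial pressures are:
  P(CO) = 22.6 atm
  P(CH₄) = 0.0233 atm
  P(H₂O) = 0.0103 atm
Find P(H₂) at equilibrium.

P(H₂) = 0.00694 atm

At equilibrium, Kₚ = P(CO)·P(H₂)³ / (P(CH₄)·P(H₂O)) = 0.0315.
(22.6)·(P(H₂))³ / ((0.0233)·(0.0103)) = 0.0315
P(H₂)³ = 3.34×10⁻⁷ ⇒ P(H₂) = 0.00694 atm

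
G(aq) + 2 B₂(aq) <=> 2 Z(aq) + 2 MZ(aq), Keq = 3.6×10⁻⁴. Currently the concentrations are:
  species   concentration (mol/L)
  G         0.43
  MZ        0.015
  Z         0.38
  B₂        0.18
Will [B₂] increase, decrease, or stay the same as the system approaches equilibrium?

Q = [Z]²·[MZ]² / ([G]·[B₂]²) = (0.38)²·(0.015)² / ((0.43)·(0.18)²) = 0.0023
Q = 0.0023 > Keq = 3.6×10⁻⁴: net reverse reaction.
B₂ is a reactant, so it increases.

increase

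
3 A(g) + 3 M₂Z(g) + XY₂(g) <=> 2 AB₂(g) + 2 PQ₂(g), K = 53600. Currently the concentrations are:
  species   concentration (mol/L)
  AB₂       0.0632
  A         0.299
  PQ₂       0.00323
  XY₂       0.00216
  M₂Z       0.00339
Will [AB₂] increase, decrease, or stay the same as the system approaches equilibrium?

increase

Q = [AB₂]²·[PQ₂]² / ([A]³·[M₂Z]³·[XY₂]) = (0.0632)²·(0.00323)² / ((0.299)³·(0.00339)³·(0.00216)) = 18500
Q = 18500 < K = 53600: net forward reaction.
AB₂ is a product, so it increases.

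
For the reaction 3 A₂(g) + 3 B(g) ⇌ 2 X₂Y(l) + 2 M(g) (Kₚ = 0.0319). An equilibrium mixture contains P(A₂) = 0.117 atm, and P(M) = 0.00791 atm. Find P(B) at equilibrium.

P(B) = 1.07 atm

(X₂Y is a pure liquid — omitted from Kₚ.)
At equilibrium, Kₚ = P(M)² / (P(A₂)³·P(B)³) = 0.0319.
(0.00791)² / ((0.117)³·(P(B))³) = 0.0319
P(B)³ = 1.22 ⇒ P(B) = 1.07 atm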